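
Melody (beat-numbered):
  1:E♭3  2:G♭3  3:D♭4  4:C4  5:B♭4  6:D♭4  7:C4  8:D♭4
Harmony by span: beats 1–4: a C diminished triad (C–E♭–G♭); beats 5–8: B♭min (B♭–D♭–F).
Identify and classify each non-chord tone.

D♭4 (beat 3) — appoggiatura; C4 (beat 7) — neighbor tone.

The harmony at that moment is C diminished triad (C, E♭, G♭); D♭4 is not a chord tone.
It is approached by leap up from G♭3 and left by step down to C4.
Leap in, step out — an appoggiatura.
The harmony at that moment is B♭ minor triad (B♭, D♭, F); C4 is not a chord tone.
It is approached by step down from D♭4 and left by step up to D♭4.
Step away and step back to the same note — a neighbor tone (lower neighbor).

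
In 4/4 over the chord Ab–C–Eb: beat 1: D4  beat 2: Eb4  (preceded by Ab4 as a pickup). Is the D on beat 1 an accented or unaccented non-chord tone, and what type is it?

Accented appoggiatura.

The harmony at that moment is Ab major triad (Ab, C, Eb); D4 is not a chord tone.
It is approached by leap down from Ab4 and left by step up to Eb4.
Leap in, step out — an appoggiatura.
It falls on the downbeat, so it is accented.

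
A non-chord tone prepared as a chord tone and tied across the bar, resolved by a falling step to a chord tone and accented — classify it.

Suspension.

Approach: by preparation — the pitch is first a chord tone, then held (tied or repeated) while the harmony changes under it. Departure: down by step. Metric position: strong.
A prepared dissonance that resolves downward by step — a suspension. (The same figure resolving upward would be a retardation.)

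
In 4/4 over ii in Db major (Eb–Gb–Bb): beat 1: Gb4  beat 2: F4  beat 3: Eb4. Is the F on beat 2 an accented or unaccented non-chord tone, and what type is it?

The harmony at that moment is Eb minor triad (Eb, Gb, Bb); F4 is not a chord tone.
It is approached by step down from Gb4 and left by step down to Eb4.
Step in, step out in the same direction — a passing tone.
It falls on a weak beat, so it is unaccented.

Unaccented passing tone.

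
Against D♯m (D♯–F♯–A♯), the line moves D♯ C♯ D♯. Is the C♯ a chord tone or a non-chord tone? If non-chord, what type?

Non-chord tone — a neighbor tone.

The harmony at that moment is D♯ minor triad (D♯, F♯, A♯); C♯ is not a chord tone.
It is approached by step down from D♯ and left by step up to D♯.
Step away and step back to the same note — a neighbor tone (lower neighbor).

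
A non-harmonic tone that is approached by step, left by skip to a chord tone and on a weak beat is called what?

Approach: by step. Departure: by leap. Metric position: weak.
Step in, leap out, from a weak position — an escape tone (échappée). (It is the mirror image of the appoggiatura, which leaps in and steps out on a strong beat.)

Escape tone.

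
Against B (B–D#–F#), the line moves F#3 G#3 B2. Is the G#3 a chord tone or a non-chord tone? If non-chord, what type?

Non-chord tone — an escape tone.

The harmony at that moment is B major triad (B, D#, F#); G#3 is not a chord tone.
It is approached by step up from F#3 and left by leap down to B2.
Step in, leap out — an escape tone.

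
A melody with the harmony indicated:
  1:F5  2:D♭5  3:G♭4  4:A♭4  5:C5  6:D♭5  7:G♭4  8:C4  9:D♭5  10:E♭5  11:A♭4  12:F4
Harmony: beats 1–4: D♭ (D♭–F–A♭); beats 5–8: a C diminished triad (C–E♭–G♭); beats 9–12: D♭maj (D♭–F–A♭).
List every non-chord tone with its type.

G♭4 (beat 3) — appoggiatura; D♭5 (beat 6) — escape tone; E♭5 (beat 10) — escape tone.

The harmony at that moment is D♭ major triad (D♭, F, A♭); G♭4 is not a chord tone.
It is approached by leap down from D♭5 and left by step up to A♭4.
Leap in, step out — an appoggiatura.
The harmony at that moment is C diminished triad (C, E♭, G♭); D♭5 is not a chord tone.
It is approached by step up from C5 and left by leap down to G♭4.
Step in, leap out — an escape tone.
The harmony at that moment is D♭ major triad (D♭, F, A♭); E♭5 is not a chord tone.
It is approached by step up from D♭5 and left by leap down to A♭4.
Step in, leap out — an escape tone.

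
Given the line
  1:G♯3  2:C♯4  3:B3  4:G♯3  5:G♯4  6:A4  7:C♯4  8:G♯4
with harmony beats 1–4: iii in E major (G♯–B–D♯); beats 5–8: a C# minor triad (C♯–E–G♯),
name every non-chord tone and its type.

C♯4 (beat 2) — appoggiatura; A4 (beat 6) — escape tone.

The harmony at that moment is G♯ minor triad (G♯, B, D♯); C♯4 is not a chord tone.
It is approached by leap up from G♯3 and left by step down to B3.
Leap in, step out — an appoggiatura.
The harmony at that moment is C♯ minor triad (C♯, E, G♯); A4 is not a chord tone.
It is approached by step up from G♯4 and left by leap down to C♯4.
Step in, leap out — an escape tone.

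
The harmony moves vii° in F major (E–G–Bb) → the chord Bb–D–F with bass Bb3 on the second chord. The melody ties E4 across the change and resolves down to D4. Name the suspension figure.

At the second chord the bass is Bb3. The suspended E4 lies a fourth above the bass; after resolving down by step to D4, the interval above the bass becomes a third.
Suspension figures are named by those two intervals: 4–3.

4–3 suspension.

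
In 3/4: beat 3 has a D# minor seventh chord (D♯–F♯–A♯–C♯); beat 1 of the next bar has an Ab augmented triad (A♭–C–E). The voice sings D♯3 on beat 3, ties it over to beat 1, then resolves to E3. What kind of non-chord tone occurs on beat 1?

The harmony at that moment is A♭ augmented triad (A♭, C, E); D♯3 is not a chord tone.
It is held over (the same pitch as the preceding D♯3) and left by step up to E3.
Held over from the previous chord and resolving up by step — a retardation.

Retardation.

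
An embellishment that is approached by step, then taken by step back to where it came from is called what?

Approach: by step. Departure: by step in the opposite direction, back to the starting pitch.
Stepwise on both sides but reversing to return to the same chord tone — a neighbor tone. (Had it continued onward in the same direction it would be a passing tone instead.)

Neighbor tone.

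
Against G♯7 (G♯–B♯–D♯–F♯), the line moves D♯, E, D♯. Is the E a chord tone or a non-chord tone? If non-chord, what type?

Non-chord tone — a neighbor tone.

The harmony at that moment is G♯ dominant seventh chord (G♯, B♯, D♯, F♯); E is not a chord tone.
It is approached by step up from D♯ and left by step down to D♯.
Step away and step back to the same note — a neighbor tone (upper neighbor).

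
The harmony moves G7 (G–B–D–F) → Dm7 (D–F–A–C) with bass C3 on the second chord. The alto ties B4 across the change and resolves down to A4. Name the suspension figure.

7–6 suspension.

At the second chord the bass is C3. The suspended B4 lies a seventh above the bass; after resolving down by step to A4, the interval above the bass becomes a sixth.
Suspension figures are named by those two intervals: 7–6.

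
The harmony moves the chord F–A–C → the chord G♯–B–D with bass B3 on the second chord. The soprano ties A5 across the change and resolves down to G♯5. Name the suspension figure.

7–6 suspension.

At the second chord the bass is B3. The suspended A5 lies a seventh above the bass; after resolving down by step to G♯5, the interval above the bass becomes a sixth.
Suspension figures are named by those two intervals: 7–6.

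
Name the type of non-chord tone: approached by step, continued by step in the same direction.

Passing tone.

Approach: by step. Departure: by step, continuing in the same direction.
Stepwise on both sides with no change of direction means the note fills in the space between two different chord tones — a passing tone. (Had it turned back to its starting note it would be a neighbor tone instead.)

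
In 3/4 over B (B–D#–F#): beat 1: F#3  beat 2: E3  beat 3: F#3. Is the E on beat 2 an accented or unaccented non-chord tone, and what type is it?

Unaccented neighbor tone.

The harmony at that moment is B major triad (B, D#, F#); E3 is not a chord tone.
It is approached by step down from F#3 and left by step up to F#3.
Step away and step back to the same note — a neighbor tone (lower neighbor).
It falls on a weak beat, so it is unaccented.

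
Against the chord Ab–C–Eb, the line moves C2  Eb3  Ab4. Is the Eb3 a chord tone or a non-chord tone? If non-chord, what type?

Ab major triad contains Ab, C, Eb; Eb is the fifth, so it is a chord tone.

Chord tone (the fifth of Ab major triad).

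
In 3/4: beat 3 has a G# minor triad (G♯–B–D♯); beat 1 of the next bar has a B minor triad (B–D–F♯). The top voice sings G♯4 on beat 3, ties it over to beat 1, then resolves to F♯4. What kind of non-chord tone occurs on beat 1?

Suspension.

The harmony at that moment is B minor triad (B, D, F♯); G♯4 is not a chord tone.
It is held over (the same pitch as the preceding G♯4) and left by step down to F♯4.
Held over from the previous chord and resolving down by step — a suspension.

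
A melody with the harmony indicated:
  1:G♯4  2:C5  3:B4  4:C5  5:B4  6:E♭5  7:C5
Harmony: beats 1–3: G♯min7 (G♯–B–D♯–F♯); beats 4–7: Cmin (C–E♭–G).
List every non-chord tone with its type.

The harmony at that moment is G♯ minor seventh chord (G♯, B, D♯, F♯); C5 is not a chord tone.
It is approached by leap up from G♯4 and left by step down to B4.
Leap in, step out — an appoggiatura.
The harmony at that moment is C minor triad (C, E♭, G); B4 is not a chord tone.
It is approached by step down from C5 and left by leap up to E♭5.
Step in, leap out — an escape tone.

C5 (beat 2) — appoggiatura; B4 (beat 5) — escape tone.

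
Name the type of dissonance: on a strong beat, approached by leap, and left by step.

Appoggiatura.

Approach: by leap. Departure: by step. Metric position: strong.
Leap in, step out, in a metrically strong position — an appoggiatura. (It is the mirror image of the escape tone, which steps in and leaps out from a weak position.)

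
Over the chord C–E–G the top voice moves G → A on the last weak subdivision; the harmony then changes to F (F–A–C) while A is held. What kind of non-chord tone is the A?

The harmony at that moment is C major triad (C, E, G); A is not a chord tone.
It is approached by step up from G and then sustained as the same pitch into the next harmony.
Arriving early and becoming a chord tone when the harmony changes — an anticipation.

A is an anticipation.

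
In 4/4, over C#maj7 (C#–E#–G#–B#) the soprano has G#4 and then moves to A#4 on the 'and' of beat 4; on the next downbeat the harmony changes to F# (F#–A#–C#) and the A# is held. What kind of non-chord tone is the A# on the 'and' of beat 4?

The harmony at that moment is C# major seventh chord (C#, E#, G#, B#); A#4 is not a chord tone.
It is approached by step up from G#4 and then sustained as the same pitch into the next harmony.
Arriving early and becoming a chord tone when the harmony changes — an anticipation.

Anticipation.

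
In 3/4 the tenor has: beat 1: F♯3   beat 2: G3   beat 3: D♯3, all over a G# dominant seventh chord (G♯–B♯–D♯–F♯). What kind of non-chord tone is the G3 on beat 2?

The harmony at that moment is G♯ dominant seventh chord (G♯, B♯, D♯, F♯); G3 is not a chord tone.
It is approached by step up from F♯3 and left by leap down to D♯3.
Step in, leap out, on a weak beat — an escape tone.

Escape tone.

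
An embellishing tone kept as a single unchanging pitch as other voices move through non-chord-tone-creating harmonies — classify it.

Pedal tone.

Approach: none. Departure: none — a single pitch is sustained while the chords change around it, passing through harmonies that do not contain it.
No melodic motion at all; the dissonance is created entirely by the moving harmonies against the stationary note — a pedal tone (pedal point).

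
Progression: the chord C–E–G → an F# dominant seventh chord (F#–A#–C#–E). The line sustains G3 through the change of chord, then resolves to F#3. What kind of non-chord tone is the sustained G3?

G3 is a suspension.

The harmony at that moment is F# dominant seventh chord (F#, A#, C#, E); G3 is not a chord tone.
It is held over (the same pitch as the preceding G3) and left by step down to F#3.
Held over from the previous chord and resolving down by step — a suspension.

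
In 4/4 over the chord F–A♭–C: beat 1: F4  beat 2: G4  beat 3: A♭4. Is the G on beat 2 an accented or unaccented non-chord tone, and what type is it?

Unaccented passing tone.

The harmony at that moment is F minor triad (F, A♭, C); G4 is not a chord tone.
It is approached by step up from F4 and left by step up to A♭4.
Step in, step out in the same direction — a passing tone.
It falls on a weak beat, so it is unaccented.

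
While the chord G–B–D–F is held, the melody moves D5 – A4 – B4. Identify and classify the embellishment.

The harmony at that moment is G dominant seventh chord (G, B, D, F); A4 is not a chord tone.
It is approached by leap down from D5 and left by step up to B4.
Leap in, step out — an appoggiatura.

A4 is an appoggiatura.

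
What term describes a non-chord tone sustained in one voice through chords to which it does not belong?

Approach: none. Departure: none — a single pitch is sustained while the chords change around it, passing through harmonies that do not contain it.
No melodic motion at all; the dissonance is created entirely by the moving harmonies against the stationary note — a pedal tone (pedal point).

Pedal tone.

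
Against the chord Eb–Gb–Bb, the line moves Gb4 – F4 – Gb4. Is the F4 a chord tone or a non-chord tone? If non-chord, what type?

The harmony at that moment is Eb minor triad (Eb, Gb, Bb); F4 is not a chord tone.
It is approached by step down from Gb4 and left by step up to Gb4.
Step away and step back to the same note — a neighbor tone (lower neighbor).

Non-chord tone — a neighbor tone.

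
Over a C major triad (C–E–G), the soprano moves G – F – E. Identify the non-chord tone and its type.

The harmony at that moment is C major triad (C, E, G); F is not a chord tone.
It is approached by step down from G and left by step down to E.
Step in, step out in the same direction — a passing tone.

F is a passing tone.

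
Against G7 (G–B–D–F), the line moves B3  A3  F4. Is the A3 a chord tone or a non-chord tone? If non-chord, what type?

Non-chord tone — an escape tone.

The harmony at that moment is G dominant seventh chord (G, B, D, F); A3 is not a chord tone.
It is approached by step down from B3 and left by leap up to F4.
Step in, leap out — an escape tone.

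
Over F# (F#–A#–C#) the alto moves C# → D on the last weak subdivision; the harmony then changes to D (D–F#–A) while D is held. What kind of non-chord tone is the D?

The harmony at that moment is F# major triad (F#, A#, C#); D is not a chord tone.
It is approached by step up from C# and then sustained as the same pitch into the next harmony.
Arriving early and becoming a chord tone when the harmony changes — an anticipation.

D is an anticipation.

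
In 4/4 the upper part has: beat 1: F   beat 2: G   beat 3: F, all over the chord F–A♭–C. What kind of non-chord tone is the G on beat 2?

The harmony at that moment is F minor triad (F, A♭, C); G is not a chord tone.
It is approached by step up from F and left by step down to F.
Step away and step back to the same note — a neighbor tone (upper neighbor).

Upper neighbor tone.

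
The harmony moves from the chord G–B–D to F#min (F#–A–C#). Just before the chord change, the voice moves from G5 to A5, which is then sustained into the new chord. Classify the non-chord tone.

The harmony at that moment is G major triad (G, B, D); A5 is not a chord tone.
It is approached by step up from G5 and then sustained as the same pitch into the next harmony.
Arriving early and becoming a chord tone when the harmony changes — an anticipation.

A5 is an anticipation.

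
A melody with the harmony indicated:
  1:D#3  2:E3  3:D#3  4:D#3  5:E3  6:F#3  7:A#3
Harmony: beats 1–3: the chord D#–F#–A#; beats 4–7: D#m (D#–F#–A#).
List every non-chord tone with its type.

E3 (beat 2) — neighbor tone; E3 (beat 5) — passing tone.

The harmony at that moment is D# minor triad (D#, F#, A#); E3 is not a chord tone.
It is approached by step up from D#3 and left by step down to D#3.
Step away and step back to the same note — a neighbor tone (upper neighbor).
The harmony at that moment is D# minor triad (D#, F#, A#); E3 is not a chord tone.
It is approached by step up from D#3 and left by step up to F#3.
Step in, step out in the same direction — a passing tone.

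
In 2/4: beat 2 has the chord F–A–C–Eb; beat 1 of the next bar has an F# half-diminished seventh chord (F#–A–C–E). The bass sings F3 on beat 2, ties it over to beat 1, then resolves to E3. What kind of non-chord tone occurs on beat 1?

The harmony at that moment is F# half-diminished seventh chord (F#, A, C, E); F3 is not a chord tone.
It is held over (the same pitch as the preceding F3) and left by step down to E3.
Held over from the previous chord and resolving down by step — a suspension.

Suspension.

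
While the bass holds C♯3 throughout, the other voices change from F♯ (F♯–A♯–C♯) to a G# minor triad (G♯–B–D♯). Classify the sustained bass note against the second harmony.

Pedal tone (pedal point).

The harmony at that moment is G♯ minor triad (G♯, B, D♯); C♯3 is not a chord tone.
It is held over (the same pitch as the preceding C♯3) and then sustained as the same pitch into the next harmony.
Sustained through a change of harmony — a pedal tone.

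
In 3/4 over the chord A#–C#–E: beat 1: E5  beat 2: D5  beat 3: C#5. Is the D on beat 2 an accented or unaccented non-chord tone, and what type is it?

Unaccented passing tone.

The harmony at that moment is A# diminished triad (A#, C#, E); D5 is not a chord tone.
It is approached by step down from E5 and left by step down to C#5.
Step in, step out in the same direction — a passing tone.
It falls on a weak beat, so it is unaccented.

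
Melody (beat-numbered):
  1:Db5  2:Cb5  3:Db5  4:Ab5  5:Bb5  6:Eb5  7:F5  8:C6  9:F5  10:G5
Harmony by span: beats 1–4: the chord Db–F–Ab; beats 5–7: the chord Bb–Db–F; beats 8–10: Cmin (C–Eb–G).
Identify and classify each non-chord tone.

The harmony at that moment is Db major triad (Db, F, Ab); Cb5 is not a chord tone.
It is approached by step down from Db5 and left by step up to Db5.
Step away and step back to the same note — a neighbor tone (lower neighbor).
The harmony at that moment is Bb minor triad (Bb, Db, F); Eb5 is not a chord tone.
It is approached by leap down from Bb5 and left by step up to F5.
Leap in, step out — an appoggiatura.
The harmony at that moment is C minor triad (C, Eb, G); F5 is not a chord tone.
It is approached by leap down from C6 and left by step up to G5.
Leap in, step out — an appoggiatura.

Cb5 (beat 2) — neighbor tone; Eb5 (beat 6) — appoggiatura; F5 (beat 9) — appoggiatura.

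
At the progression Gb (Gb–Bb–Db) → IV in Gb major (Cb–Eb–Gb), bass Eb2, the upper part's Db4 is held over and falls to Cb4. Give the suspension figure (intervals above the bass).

At the second chord the bass is Eb2. The suspended Db4 lies a seventh above the bass; after resolving down by step to Cb4, the interval above the bass becomes a sixth.
Suspension figures are named by those two intervals: 7–6.

7–6 suspension.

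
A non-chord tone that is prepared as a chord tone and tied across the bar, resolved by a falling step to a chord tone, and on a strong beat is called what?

Approach: by preparation — the pitch is first a chord tone, then held (tied or repeated) while the harmony changes under it. Departure: down by step. Metric position: strong.
A prepared dissonance that resolves downward by step — a suspension. (The same figure resolving upward would be a retardation.)

Suspension.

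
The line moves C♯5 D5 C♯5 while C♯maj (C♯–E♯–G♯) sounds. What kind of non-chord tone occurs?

The harmony at that moment is C♯ major triad (C♯, E♯, G♯); D5 is not a chord tone.
It is approached by step up from C♯5 and left by step down to C♯5.
Step away and step back to the same note — a neighbor tone (upper neighbor).

D5 is a neighbor tone.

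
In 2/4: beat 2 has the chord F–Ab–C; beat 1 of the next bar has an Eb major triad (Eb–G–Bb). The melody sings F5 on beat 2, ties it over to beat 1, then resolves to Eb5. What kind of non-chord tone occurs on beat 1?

The harmony at that moment is Eb major triad (Eb, G, Bb); F5 is not a chord tone.
It is held over (the same pitch as the preceding F5) and left by step down to Eb5.
Held over from the previous chord and resolving down by step — a suspension.

Suspension.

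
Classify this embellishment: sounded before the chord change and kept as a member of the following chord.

Anticipation.

Approach: ahead of the chord change (typically by step), so it is dissonant against the current harmony. Departure: none — the same pitch is restated or held and is a chord tone of the new harmony.
Dissonant first, consonant once the harmony catches up: the note simply arrives early — an anticipation. (The reverse timing, consonant first and dissonant after the change, would be a suspension or retardation.)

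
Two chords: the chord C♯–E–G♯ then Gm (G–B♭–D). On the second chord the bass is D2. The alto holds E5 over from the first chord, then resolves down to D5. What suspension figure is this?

At the second chord the bass is D2. The suspended E5 lies a ninth above the bass; after resolving down by step to D5, the interval above the bass becomes an octave.
Suspension figures are named by those two intervals: 9–8.

9–8 suspension.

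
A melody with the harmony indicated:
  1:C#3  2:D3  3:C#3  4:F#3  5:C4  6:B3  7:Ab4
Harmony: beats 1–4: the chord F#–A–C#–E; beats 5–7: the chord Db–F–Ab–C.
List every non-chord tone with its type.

The harmony at that moment is F# minor seventh chord (F#, A, C#, E); D3 is not a chord tone.
It is approached by step up from C#3 and left by step down to C#3.
Step away and step back to the same note — a neighbor tone (upper neighbor).
The harmony at that moment is Db major seventh chord (Db, F, Ab, C); B3 is not a chord tone.
It is approached by step down from C4 and left by leap up to Ab4.
Step in, leap out — an escape tone.

D3 (beat 2) — neighbor tone; B3 (beat 6) — escape tone.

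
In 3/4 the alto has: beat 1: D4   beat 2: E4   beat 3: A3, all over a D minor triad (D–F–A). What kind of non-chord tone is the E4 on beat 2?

The harmony at that moment is D minor triad (D, F, A); E4 is not a chord tone.
It is approached by step up from D4 and left by leap down to A3.
Step in, leap out, on a weak beat — an escape tone.

Escape tone.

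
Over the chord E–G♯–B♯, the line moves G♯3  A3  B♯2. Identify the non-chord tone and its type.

The harmony at that moment is E augmented triad (E, G♯, B♯); A3 is not a chord tone.
It is approached by step up from G♯3 and left by leap down to B♯2.
Step in, leap out — an escape tone.

A3 is an escape tone.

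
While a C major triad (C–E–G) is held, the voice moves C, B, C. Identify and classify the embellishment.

B is a neighbor tone.

The harmony at that moment is C major triad (C, E, G); B is not a chord tone.
It is approached by step down from C and left by step up to C.
Step away and step back to the same note — a neighbor tone (lower neighbor).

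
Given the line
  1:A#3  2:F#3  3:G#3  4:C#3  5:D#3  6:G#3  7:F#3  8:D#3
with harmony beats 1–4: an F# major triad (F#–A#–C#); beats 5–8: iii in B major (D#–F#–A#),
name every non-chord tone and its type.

The harmony at that moment is F# major triad (F#, A#, C#); G#3 is not a chord tone.
It is approached by step up from F#3 and left by leap down to C#3.
Step in, leap out — an escape tone.
The harmony at that moment is D# minor triad (D#, F#, A#); G#3 is not a chord tone.
It is approached by leap up from D#3 and left by step down to F#3.
Leap in, step out — an appoggiatura.

G#3 (beat 3) — escape tone; G#3 (beat 6) — appoggiatura.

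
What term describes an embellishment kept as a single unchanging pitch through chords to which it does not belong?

Pedal tone.

Approach: none. Departure: none — a single pitch is sustained while the chords change around it, passing through harmonies that do not contain it.
No melodic motion at all; the dissonance is created entirely by the moving harmonies against the stationary note — a pedal tone (pedal point).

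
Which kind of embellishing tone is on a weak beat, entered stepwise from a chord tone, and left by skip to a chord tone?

Escape tone.

Approach: by step. Departure: by leap. Metric position: weak.
Step in, leap out, from a weak position — an escape tone (échappée). (It is the mirror image of the appoggiatura, which leaps in and steps out on a strong beat.)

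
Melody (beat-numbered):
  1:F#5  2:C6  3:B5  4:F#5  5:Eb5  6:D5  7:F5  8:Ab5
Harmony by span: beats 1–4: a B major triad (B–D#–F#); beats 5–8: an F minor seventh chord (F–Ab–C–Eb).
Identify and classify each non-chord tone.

C6 (beat 2) — appoggiatura; D5 (beat 6) — escape tone.

The harmony at that moment is B major triad (B, D#, F#); C6 is not a chord tone.
It is approached by leap up from F#5 and left by step down to B5.
Leap in, step out — an appoggiatura.
The harmony at that moment is F minor seventh chord (F, Ab, C, Eb); D5 is not a chord tone.
It is approached by step down from Eb5 and left by leap up to F5.
Step in, leap out — an escape tone.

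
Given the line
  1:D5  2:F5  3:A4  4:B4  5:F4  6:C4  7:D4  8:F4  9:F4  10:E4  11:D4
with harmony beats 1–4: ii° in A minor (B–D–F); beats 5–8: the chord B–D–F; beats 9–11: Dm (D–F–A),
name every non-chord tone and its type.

The harmony at that moment is B diminished triad (B, D, F); A4 is not a chord tone.
It is approached by leap down from F5 and left by step up to B4.
Leap in, step out — an appoggiatura.
The harmony at that moment is B diminished triad (B, D, F); C4 is not a chord tone.
It is approached by leap down from F4 and left by step up to D4.
Leap in, step out — an appoggiatura.
The harmony at that moment is D minor triad (D, F, A); E4 is not a chord tone.
It is approached by step down from F4 and left by step down to D4.
Step in, step out in the same direction — a passing tone.

A4 (beat 3) — appoggiatura; C4 (beat 6) — appoggiatura; E4 (beat 10) — passing tone.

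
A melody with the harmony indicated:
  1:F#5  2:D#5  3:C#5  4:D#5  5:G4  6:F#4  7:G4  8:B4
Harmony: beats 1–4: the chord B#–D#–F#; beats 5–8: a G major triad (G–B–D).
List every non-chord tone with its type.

The harmony at that moment is B# diminished triad (B#, D#, F#); C#5 is not a chord tone.
It is approached by step down from D#5 and left by step up to D#5.
Step away and step back to the same note — a neighbor tone (lower neighbor).
The harmony at that moment is G major triad (G, B, D); F#4 is not a chord tone.
It is approached by step down from G4 and left by step up to G4.
Step away and step back to the same note — a neighbor tone (lower neighbor).

C#5 (beat 3) — neighbor tone; F#4 (beat 6) — neighbor tone.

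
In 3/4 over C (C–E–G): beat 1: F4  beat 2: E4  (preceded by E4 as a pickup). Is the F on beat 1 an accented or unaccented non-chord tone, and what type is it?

The harmony at that moment is C major triad (C, E, G); F4 is not a chord tone.
It is approached by step up from E4 and left by step down to E4.
Step away and step back to the same note — a neighbor tone (upper neighbor).
It falls on the downbeat, so it is accented.

Accented neighbor tone.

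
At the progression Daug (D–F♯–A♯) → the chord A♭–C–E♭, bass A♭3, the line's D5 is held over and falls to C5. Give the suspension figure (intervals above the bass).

At the second chord the bass is A♭3. The suspended D5 lies a fourth above the bass; after resolving down by step to C5, the interval above the bass becomes a third.
Suspension figures are named by those two intervals: 4–3.

4–3 suspension.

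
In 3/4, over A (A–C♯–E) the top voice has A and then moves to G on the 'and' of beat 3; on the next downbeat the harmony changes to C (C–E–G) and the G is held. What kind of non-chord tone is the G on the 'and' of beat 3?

Anticipation.

The harmony at that moment is A major triad (A, C♯, E); G is not a chord tone.
It is approached by step down from A and then sustained as the same pitch into the next harmony.
Arriving early and becoming a chord tone when the harmony changes — an anticipation.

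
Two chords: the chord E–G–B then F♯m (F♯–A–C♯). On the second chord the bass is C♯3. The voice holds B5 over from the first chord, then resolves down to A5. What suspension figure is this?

7–6 suspension.

At the second chord the bass is C♯3. The suspended B5 lies a seventh above the bass; after resolving down by step to A5, the interval above the bass becomes a sixth.
Suspension figures are named by those two intervals: 7–6.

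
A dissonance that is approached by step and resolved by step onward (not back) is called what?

Approach: by step. Departure: by step, continuing in the same direction.
Stepwise on both sides with no change of direction means the note fills in the space between two different chord tones — a passing tone. (Had it turned back to its starting note it would be a neighbor tone instead.)

Passing tone.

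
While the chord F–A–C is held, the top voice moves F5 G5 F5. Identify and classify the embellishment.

G5 is a neighbor tone.

The harmony at that moment is F major triad (F, A, C); G5 is not a chord tone.
It is approached by step up from F5 and left by step down to F5.
Step away and step back to the same note — a neighbor tone (upper neighbor).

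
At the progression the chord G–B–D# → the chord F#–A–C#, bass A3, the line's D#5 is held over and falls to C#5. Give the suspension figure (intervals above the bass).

4–3 suspension.

At the second chord the bass is A3. The suspended D#5 lies a fourth above the bass; after resolving down by step to C#5, the interval above the bass becomes a third.
Suspension figures are named by those two intervals: 4–3.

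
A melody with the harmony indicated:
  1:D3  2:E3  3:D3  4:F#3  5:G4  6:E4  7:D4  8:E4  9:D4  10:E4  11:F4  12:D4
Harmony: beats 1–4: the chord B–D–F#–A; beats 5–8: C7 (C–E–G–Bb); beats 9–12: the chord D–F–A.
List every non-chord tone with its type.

E3 (beat 2) — neighbor tone; D4 (beat 7) — neighbor tone; E4 (beat 10) — passing tone.

The harmony at that moment is B minor seventh chord (B, D, F#, A); E3 is not a chord tone.
It is approached by step up from D3 and left by step down to D3.
Step away and step back to the same note — a neighbor tone (upper neighbor).
The harmony at that moment is C dominant seventh chord (C, E, G, Bb); D4 is not a chord tone.
It is approached by step down from E4 and left by step up to E4.
Step away and step back to the same note — a neighbor tone (lower neighbor).
The harmony at that moment is D minor triad (D, F, A); E4 is not a chord tone.
It is approached by step up from D4 and left by step up to F4.
Step in, step out in the same direction — a passing tone.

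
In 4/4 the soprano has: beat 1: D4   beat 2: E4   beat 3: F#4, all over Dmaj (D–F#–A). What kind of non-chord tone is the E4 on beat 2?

Passing tone.

The harmony at that moment is D major triad (D, F#, A); E4 is not a chord tone.
It is approached by step up from D4 and left by step up to F#4.
Step in, step out in the same direction — a passing tone.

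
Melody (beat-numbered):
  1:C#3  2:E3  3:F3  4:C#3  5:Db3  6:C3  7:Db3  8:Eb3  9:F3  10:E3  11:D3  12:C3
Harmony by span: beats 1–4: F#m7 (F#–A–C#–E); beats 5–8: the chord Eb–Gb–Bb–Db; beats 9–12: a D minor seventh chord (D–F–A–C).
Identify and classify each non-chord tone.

F3 (beat 3) — escape tone; C3 (beat 6) — neighbor tone; E3 (beat 10) — passing tone.

The harmony at that moment is F# minor seventh chord (F#, A, C#, E); F3 is not a chord tone.
It is approached by step up from E3 and left by leap down to C#3.
Step in, leap out — an escape tone.
The harmony at that moment is Eb minor seventh chord (Eb, Gb, Bb, Db); C3 is not a chord tone.
It is approached by step down from Db3 and left by step up to Db3.
Step away and step back to the same note — a neighbor tone (lower neighbor).
The harmony at that moment is D minor seventh chord (D, F, A, C); E3 is not a chord tone.
It is approached by step down from F3 and left by step down to D3.
Step in, step out in the same direction — a passing tone.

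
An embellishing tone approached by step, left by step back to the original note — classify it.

Neighbor tone.

Approach: by step. Departure: by step in the opposite direction, back to the starting pitch.
Stepwise on both sides but reversing to return to the same chord tone — a neighbor tone. (Had it continued onward in the same direction it would be a passing tone instead.)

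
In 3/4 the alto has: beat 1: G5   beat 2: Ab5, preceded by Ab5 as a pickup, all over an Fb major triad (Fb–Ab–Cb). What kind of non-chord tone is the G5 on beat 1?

Lower neighbor tone.

The harmony at that moment is Fb major triad (Fb, Ab, Cb); G5 is not a chord tone.
It is approached by step down from Ab5 and left by step up to Ab5.
Step away and step back to the same note — a neighbor tone (lower neighbor).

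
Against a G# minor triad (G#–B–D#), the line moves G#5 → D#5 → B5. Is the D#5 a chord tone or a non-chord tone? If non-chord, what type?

G# minor triad contains G#, B, D#; D# is the fifth, so it is a chord tone.

Chord tone (the fifth of G# minor triad).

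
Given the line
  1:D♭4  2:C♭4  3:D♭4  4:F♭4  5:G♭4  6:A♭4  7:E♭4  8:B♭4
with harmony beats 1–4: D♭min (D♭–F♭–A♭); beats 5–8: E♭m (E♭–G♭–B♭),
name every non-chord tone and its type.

The harmony at that moment is D♭ minor triad (D♭, F♭, A♭); C♭4 is not a chord tone.
It is approached by step down from D♭4 and left by step up to D♭4.
Step away and step back to the same note — a neighbor tone (lower neighbor).
The harmony at that moment is E♭ minor triad (E♭, G♭, B♭); A♭4 is not a chord tone.
It is approached by step up from G♭4 and left by leap down to E♭4.
Step in, leap out — an escape tone.

C♭4 (beat 2) — neighbor tone; A♭4 (beat 6) — escape tone.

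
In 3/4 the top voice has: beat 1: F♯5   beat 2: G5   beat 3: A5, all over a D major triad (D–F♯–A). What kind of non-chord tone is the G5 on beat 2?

The harmony at that moment is D major triad (D, F♯, A); G5 is not a chord tone.
It is approached by step up from F♯5 and left by step up to A5.
Step in, step out in the same direction — a passing tone.

Passing tone.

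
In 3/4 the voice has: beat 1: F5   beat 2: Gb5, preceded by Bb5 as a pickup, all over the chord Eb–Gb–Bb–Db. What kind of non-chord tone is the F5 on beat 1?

Appoggiatura.

The harmony at that moment is Eb minor seventh chord (Eb, Gb, Bb, Db); F5 is not a chord tone.
It is approached by leap down from Bb5 and left by step up to Gb5.
Leap in, step out, metrically accented — an appoggiatura.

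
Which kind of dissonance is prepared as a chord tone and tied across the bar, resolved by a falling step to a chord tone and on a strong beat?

Suspension.

Approach: by preparation — the pitch is first a chord tone, then held (tied or repeated) while the harmony changes under it. Departure: down by step. Metric position: strong.
A prepared dissonance that resolves downward by step — a suspension. (The same figure resolving upward would be a retardation.)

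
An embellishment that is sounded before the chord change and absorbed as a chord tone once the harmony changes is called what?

Anticipation.

Approach: ahead of the chord change (typically by step), so it is dissonant against the current harmony. Departure: none — the same pitch is restated or held and is a chord tone of the new harmony.
Dissonant first, consonant once the harmony catches up: the note simply arrives early — an anticipation. (The reverse timing, consonant first and dissonant after the change, would be a suspension or retardation.)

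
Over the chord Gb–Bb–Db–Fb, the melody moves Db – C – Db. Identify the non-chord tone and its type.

The harmony at that moment is Gb dominant seventh chord (Gb, Bb, Db, Fb); C is not a chord tone.
It is approached by step down from Db and left by step up to Db.
Step away and step back to the same note — a neighbor tone (lower neighbor).

C is a neighbor tone.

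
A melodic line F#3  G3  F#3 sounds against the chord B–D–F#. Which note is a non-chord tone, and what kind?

G3 is a neighbor tone.

The harmony at that moment is B minor triad (B, D, F#); G3 is not a chord tone.
It is approached by step up from F#3 and left by step down to F#3.
Step away and step back to the same note — a neighbor tone (upper neighbor).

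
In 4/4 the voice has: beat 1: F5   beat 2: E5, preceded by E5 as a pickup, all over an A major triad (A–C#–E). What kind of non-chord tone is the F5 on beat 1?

Upper neighbor tone.

The harmony at that moment is A major triad (A, C#, E); F5 is not a chord tone.
It is approached by step up from E5 and left by step down to E5.
Step away and step back to the same note — a neighbor tone (upper neighbor).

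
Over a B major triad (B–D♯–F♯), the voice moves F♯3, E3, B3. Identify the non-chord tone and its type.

The harmony at that moment is B major triad (B, D♯, F♯); E3 is not a chord tone.
It is approached by step down from F♯3 and left by leap up to B3.
Step in, leap out — an escape tone.

E3 is an escape tone.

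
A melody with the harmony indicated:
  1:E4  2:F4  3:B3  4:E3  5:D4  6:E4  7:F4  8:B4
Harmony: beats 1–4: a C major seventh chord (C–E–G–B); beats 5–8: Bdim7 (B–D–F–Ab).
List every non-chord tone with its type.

F4 (beat 2) — escape tone; E4 (beat 6) — passing tone.

The harmony at that moment is C major seventh chord (C, E, G, B); F4 is not a chord tone.
It is approached by step up from E4 and left by leap down to B3.
Step in, leap out — an escape tone.
The harmony at that moment is B diminished seventh chord (B, D, F, Ab); E4 is not a chord tone.
It is approached by step up from D4 and left by step up to F4.
Step in, step out in the same direction — a passing tone.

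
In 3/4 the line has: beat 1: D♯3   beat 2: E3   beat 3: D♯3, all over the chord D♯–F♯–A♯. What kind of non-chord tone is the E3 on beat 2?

The harmony at that moment is D♯ minor triad (D♯, F♯, A♯); E3 is not a chord tone.
It is approached by step up from D♯3 and left by step down to D♯3.
Step away and step back to the same note — a neighbor tone (upper neighbor).

Upper neighbor tone.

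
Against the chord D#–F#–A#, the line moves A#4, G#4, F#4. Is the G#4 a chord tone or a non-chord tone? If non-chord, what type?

The harmony at that moment is D# minor triad (D#, F#, A#); G#4 is not a chord tone.
It is approached by step down from A#4 and left by step down to F#4.
Step in, step out in the same direction — a passing tone.

Non-chord tone — a passing tone.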